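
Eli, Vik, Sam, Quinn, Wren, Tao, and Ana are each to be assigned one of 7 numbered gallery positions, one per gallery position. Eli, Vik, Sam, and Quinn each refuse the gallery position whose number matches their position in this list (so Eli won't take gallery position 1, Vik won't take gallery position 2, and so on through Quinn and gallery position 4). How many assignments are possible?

2790

Let Aᵢ (for 1 ≤ i ≤ 4) be the placements that put person i in their forbidden gallery position. Any j of these fix j positions, leaving (7−j)! ways to fill the rest, and there are C(4,j) ways to pick which j.
By inclusion–exclusion, the number of valid placements is Σ_{j=0}^{4} (−1)^j C(4,j)·(7−j)!.
Computing: 5040 − 2880 + 720 − 96 + 6 = 2790.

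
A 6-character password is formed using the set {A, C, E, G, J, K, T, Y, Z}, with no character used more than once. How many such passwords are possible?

This is a permutation of 6 out of 9: P(9,6) = 9!/3!.
That product is 9 × 8 × 7 × 6 × 5 × 4 = 60480.

60480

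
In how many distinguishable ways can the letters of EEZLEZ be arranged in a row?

60

The 6 letters of EEZLEZ have repeats: E appearing 3 times and Z appearing twice.
So there are 6! / (3!·2!) = 60 distinguishable arrangements.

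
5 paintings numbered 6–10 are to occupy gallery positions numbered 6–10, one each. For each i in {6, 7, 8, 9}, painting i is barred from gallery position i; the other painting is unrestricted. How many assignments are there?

53

Let Aᵢ (for 6 ≤ i ≤ 9) be the placements that put painting i in its forbidden gallery position. Any j of these fix j positions, leaving (5−j)! ways to fill the rest, and there are C(4,j) ways to pick which j.
By inclusion–exclusion, the number of valid placements is Σ_{j=0}^{4} (−1)^j C(4,j)·(5−j)!.
Computing: 120 − 96 + 36 − 8 + 1 = 53.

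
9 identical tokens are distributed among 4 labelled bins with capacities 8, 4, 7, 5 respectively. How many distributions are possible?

Ignoring the caps, the number of non-negative solutions to x_1+…+x_4 = 9 is C(12,3) = 220.
Subtract solutions that violate a single cap (substitute x_i' = x_i − (cap_i+1)): x_1 ≥ 9 gives C(3,3) = 1; x_2 ≥ 5 gives C(7,3) = 35; x_3 ≥ 8 gives C(4,3) = 4; x_4 ≥ 6 gives C(6,3) = 20. Together 60.
No two caps can be exceeded simultaneously, so the pair terms are all 0.
By inclusion–exclusion the count is 220 − 60 + 0 = 160.

160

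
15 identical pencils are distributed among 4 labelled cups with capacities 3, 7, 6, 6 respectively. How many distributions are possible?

By stars and bars, unrestricted non-negative solutions to x_1+…+x_4 = 15 number C(15+3,3) = 816.
Subtract solutions that violate a single cap (substitute x_i' = x_i − (cap_i+1)): x_1 ≥ 4 gives C(14,3) = 364; x_2 ≥ 8 gives C(10,3) = 120; x_3 ≥ 7 gives C(11,3) = 165; x_4 ≥ 7 gives C(11,3) = 165. Together 814.
Add back pairs where two caps are both exceeded: 20 + 35 + 35 + 1 + 1 + 4 = 96.
By inclusion–exclusion the count is 816 − 814 + 96 = 98.

98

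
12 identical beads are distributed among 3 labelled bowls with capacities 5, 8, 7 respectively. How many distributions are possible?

By stars and bars, unrestricted non-negative solutions to x_1+…+x_3 = 12 number C(12+2,2) = 91.
Subtract solutions that violate a single cap (substitute x_i' = x_i − (cap_i+1)): x_1 ≥ 6 gives C(8,2) = 28; x_2 ≥ 9 gives C(5,2) = 10; x_3 ≥ 8 gives C(6,2) = 15. Together 53.
No two caps can be exceeded simultaneously, so the pair terms are all 0.
By inclusion–exclusion the count is 91 − 53 + 0 = 38.

38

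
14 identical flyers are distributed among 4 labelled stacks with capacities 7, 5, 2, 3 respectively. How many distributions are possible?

Ignoring the caps, the number of non-negative solutions to x_1+…+x_4 = 14 is C(17,3) = 680.
Subtract solutions that violate a single cap (substitute x_i' = x_i − (cap_i+1)): x_1 ≥ 8 gives C(9,3) = 84; x_2 ≥ 6 gives C(11,3) = 165; x_3 ≥ 3 gives C(14,3) = 364; x_4 ≥ 4 gives C(13,3) = 286. Together 899.
Add back pairs where two caps are both exceeded: 1 + 20 + 10 + 56 + 35 + 120 = 242.
Subtract triples: 0 + 0 + 0 + 4 = 4.
By inclusion–exclusion the count is 680 − 899 + 242 − 4 = 19.

19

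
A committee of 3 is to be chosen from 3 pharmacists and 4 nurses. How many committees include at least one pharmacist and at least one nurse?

Unrestricted: C(7,3) = 35 ways to pick any 3 of the 7.
Subtract selections that omit an entire group: no pharmacists → C(4,3) = 4; no nurses → C(3,3) = 1.
Both groups omitted at once is impossible, so 35 − 5 = 30.

30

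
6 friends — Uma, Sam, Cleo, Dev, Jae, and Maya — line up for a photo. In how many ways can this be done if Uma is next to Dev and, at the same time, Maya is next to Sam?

96

Treat {Uma,Dev} as one block (2 orders) and {Maya,Sam} as another (2 orders).
That leaves 4 units to arrange: 2 × 2 × 4! = 4 × 24 = 96.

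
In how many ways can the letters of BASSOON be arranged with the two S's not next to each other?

900

Total arrangements of BASSOON: 7!/(2!·2!) = 1260.
Arrangements with the S's together: treat SS as one letter, giving (6)!/(2!) = 360.
Subtracting, 1260 − 360 = 900 arrangements keep the S's apart.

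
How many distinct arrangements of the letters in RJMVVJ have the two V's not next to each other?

Total arrangements of RJMVVJ: 6!/(2!·2!) = 180.
Arrangements with the V's together: treat VV as one letter, giving (5)!/(2!) = 60.
Subtracting, 180 − 60 = 120 arrangements keep the V's apart.

120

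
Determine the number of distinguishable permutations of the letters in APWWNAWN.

1680

APWWNAWN has 8 letters with A appearing twice, N appearing twice, and W appearing 3 times.
The number of distinct arrangements is 8!/(3!·2!·2!) = 40320/24 = 1680.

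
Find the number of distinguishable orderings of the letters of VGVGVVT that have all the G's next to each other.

30

Treat the 2 copies of G as a single block. The multiset to arrange is then {GG, T, V, V, V, V}, 6 items in all.
That gives (6)!/(4!) = 30 arrangements.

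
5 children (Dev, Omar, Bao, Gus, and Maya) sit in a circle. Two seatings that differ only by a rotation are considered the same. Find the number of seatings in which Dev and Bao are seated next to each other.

12

Treat {Dev, Bao} as one unit (2 internal orders) and seat the resulting 4 units around the table: (3)! circular arrangements.
So 2 × (3)! = 2 × 6 = 12.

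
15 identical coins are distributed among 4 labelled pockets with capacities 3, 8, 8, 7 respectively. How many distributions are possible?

204

Ignoring the caps, the number of non-negative solutions to x_1+…+x_4 = 15 is C(18,3) = 816.
Subtract solutions that violate a single cap (substitute x_i' = x_i − (cap_i+1)): x_1 ≥ 4 gives C(14,3) = 364; x_2 ≥ 9 gives C(9,3) = 84; x_3 ≥ 9 gives C(9,3) = 84; x_4 ≥ 8 gives C(10,3) = 120. Together 652.
Add back pairs where two caps are both exceeded: 10 + 10 + 20 + 0 + 0 + 0 = 40.
By inclusion–exclusion the count is 816 − 652 + 40 = 204.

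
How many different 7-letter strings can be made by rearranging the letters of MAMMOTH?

The 7 letters of MAMMOTH have repeats: M appearing 3 times.
So there are 7! / (3!) = 840 distinguishable arrangements.

840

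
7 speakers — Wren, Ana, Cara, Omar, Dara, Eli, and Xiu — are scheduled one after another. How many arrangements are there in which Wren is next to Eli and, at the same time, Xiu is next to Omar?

Treat {Wren,Eli} as one block (2 orders) and {Xiu,Omar} as another (2 orders).
That leaves 5 units to arrange: 2 × 2 × 5! = 4 × 120 = 480.

480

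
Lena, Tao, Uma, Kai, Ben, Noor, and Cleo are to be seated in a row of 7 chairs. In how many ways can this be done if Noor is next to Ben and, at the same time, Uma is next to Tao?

480

Treat {Noor,Ben} as one block (2 orders) and {Uma,Tao} as another (2 orders).
That leaves 5 units to arrange: 2 × 2 × 5! = 4 × 120 = 480.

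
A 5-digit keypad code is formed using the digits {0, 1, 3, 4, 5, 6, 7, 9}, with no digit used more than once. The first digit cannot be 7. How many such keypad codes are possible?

The first digit has 8−1 = 7 choices (anything except 7).
The remaining 4 digits are filled from the other 7 symbols without repetition: 7 × 6 × 5 × 4 = 840.
Total: 7 × 840 = 5880.

5880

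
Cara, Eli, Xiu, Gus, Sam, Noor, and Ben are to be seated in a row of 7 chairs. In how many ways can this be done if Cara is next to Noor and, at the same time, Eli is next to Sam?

480

Treat {Cara,Noor} as one block (2 orders) and {Eli,Sam} as another (2 orders).
That leaves 5 units to arrange: 2 × 2 × 5! = 4 × 120 = 480.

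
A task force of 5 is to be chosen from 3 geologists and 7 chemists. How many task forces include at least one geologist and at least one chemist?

231

Unrestricted: C(10,5) = 252 ways to pick any 5 of the 10.
Subtract selections that omit an entire group: no geologists → C(7,5) = 21; no chemists → C(3,5) = 0.
Both groups omitted at once is impossible, so 252 − 21 = 231.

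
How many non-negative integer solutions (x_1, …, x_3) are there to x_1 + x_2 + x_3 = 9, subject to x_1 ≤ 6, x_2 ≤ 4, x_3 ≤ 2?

9

By stars and bars, unrestricted non-negative solutions to x_1+…+x_3 = 9 number C(9+2,2) = 55.
Subtract solutions that violate a single cap (substitute x_i' = x_i − (cap_i+1)): x_1 ≥ 7 gives C(4,2) = 6; x_2 ≥ 5 gives C(6,2) = 15; x_3 ≥ 3 gives C(8,2) = 28. Together 49.
Add back pairs where two caps are both exceeded: 0 + 0 + 3 = 3.
By inclusion–exclusion the count is 55 − 49 + 3 = 9.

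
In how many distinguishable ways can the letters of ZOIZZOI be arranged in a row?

210

ZOIZZOI has 7 letters with I appearing twice, O appearing twice, and Z appearing 3 times.
So there are 7! / (3!·2!·2!) = 210 distinguishable arrangements.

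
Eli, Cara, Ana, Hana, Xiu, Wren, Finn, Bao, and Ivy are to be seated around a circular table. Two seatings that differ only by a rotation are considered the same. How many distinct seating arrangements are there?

40320

Fix one person's seat to break rotational symmetry; the remaining 8 people can be arranged in (8)! = 40320 ways.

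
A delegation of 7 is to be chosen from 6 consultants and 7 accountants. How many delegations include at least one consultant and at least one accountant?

1715

With no constraint there are C(13,7) = 1716 possible selections.
Selections missing a whole group: no consultants → C(7,7) = 1; no accountants → C(6,7) = 0.
Both groups omitted at once is impossible, so 1716 − 1 = 1715.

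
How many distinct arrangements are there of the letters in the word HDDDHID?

Letter multiplicities in HDDDHID: D×4, H×2, I×1.
The number of distinct arrangements is 7!/(4!·2!) = 5040/48 = 105.

105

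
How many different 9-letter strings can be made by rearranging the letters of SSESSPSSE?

SSESSPSSE has 9 letters with E appearing twice and S appearing 6 times.
The number of distinct arrangements is 9!/(6!·2!) = 362880/1440 = 252.

252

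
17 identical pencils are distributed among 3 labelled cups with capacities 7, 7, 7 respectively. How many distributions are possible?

By stars and bars, unrestricted non-negative solutions to x_1+…+x_3 = 17 number C(17+2,2) = 171.
Subtract solutions that violate a single cap (substitute x_i' = x_i − (cap_i+1)): x_1 ≥ 8 gives C(11,2) = 55; x_2 ≥ 8 gives C(11,2) = 55; x_3 ≥ 8 gives C(11,2) = 55. Together 165.
Add back pairs where two caps are both exceeded: 3 + 3 + 3 = 9.
By inclusion–exclusion the count is 171 − 165 + 9 = 15.

15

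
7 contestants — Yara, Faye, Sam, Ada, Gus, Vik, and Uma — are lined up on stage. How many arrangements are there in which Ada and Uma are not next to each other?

There are 7! = 5040 arrangements in all. If Ada and Uma are adjacent, merging them into one block gives 2·(6)! = 1440 arrangements.
So 5040 − 1440 = 3600 arrangements keep them apart.

3600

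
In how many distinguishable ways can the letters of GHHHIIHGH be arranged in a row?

756

GHHHIIHGH has 9 letters with G appearing twice, H appearing 5 times, and I appearing twice.
Dividing 9! = 362880 by 5!·2!·2! = 480 for the repeated letters gives 756.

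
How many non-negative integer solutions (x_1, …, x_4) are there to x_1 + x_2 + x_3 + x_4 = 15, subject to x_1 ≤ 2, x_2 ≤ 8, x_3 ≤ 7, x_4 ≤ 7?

By stars and bars, unrestricted non-negative solutions to x_1+…+x_4 = 15 number C(15+3,3) = 816.
Subtract solutions that violate a single cap (substitute x_i' = x_i − (cap_i+1)): x_1 ≥ 3 gives C(15,3) = 455; x_2 ≥ 9 gives C(9,3) = 84; x_3 ≥ 8 gives C(10,3) = 120; x_4 ≥ 8 gives C(10,3) = 120. Together 779.
Add back pairs where two caps are both exceeded: 20 + 35 + 35 + 0 + 0 + 0 = 90.
By inclusion–exclusion the count is 816 − 779 + 90 = 127.

127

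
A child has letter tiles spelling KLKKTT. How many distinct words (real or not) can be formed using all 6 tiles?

60

The 6 letters of KLKKTT have repeats: K appearing 3 times and T appearing twice.
The number of distinct arrangements is 6!/(3!·2!) = 720/12 = 60.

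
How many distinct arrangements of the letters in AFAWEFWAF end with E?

560

With the last slot taken by E, it remains to arrange the other 8 letters (AFAWFWAF).
Those 8 letters have A appearing 3 times, F appearing 3 times, and W appearing twice, giving (8)!/(3!·3!·2!) = 560.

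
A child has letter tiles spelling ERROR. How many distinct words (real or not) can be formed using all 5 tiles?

The 5 letters of ERROR have repeats: R appearing 3 times.
So there are 5! / (3!) = 20 distinguishable arrangements.

20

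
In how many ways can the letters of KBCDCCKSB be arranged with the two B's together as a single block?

Treat the 2 copies of B as a single block. The multiset to arrange is then {BB, C, C, C, D, K, K, S}, 8 items in all.
That gives (8)!/(3!·2!) = 3360 arrangements.

3360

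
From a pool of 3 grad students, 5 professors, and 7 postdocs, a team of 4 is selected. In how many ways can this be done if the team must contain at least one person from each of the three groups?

630

Unrestricted: C(15,4) = 1365 ways to pick any 4 of the 15.
Subtract selections that omit an entire group: no grad students → C(12,4) = 495; no professors → C(10,4) = 210; no postdocs → C(8,4) = 70.
Add back selections omitting two groups (i.e. drawn from a single group): C(3,4) + C(5,4) + C(7,4) = 40.
By inclusion–exclusion: 1365 − 775 + 40 = 630.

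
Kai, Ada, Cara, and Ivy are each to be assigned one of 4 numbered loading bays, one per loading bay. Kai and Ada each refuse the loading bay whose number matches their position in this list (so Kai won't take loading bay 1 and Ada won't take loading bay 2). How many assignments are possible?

Let Aᵢ (for i ∈ {1, 2}) be the placements that put person i in their forbidden loading bay. Any j of these fix j positions, leaving (4−j)! ways to fill the rest, and there are C(2,j) ways to pick which j.
By inclusion–exclusion, the number of valid placements is Σ_{j=0}^{2} (−1)^j C(2,j)·(4−j)!.
Computing: 24 − 12 + 2 = 14.

14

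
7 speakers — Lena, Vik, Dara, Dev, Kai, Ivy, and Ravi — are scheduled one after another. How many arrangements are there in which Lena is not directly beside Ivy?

3600

Of the 7! = 5040 arrangements, those with Lena and Ivy adjacent number 2 × 6! = 1440 (treat the pair as a block with 2 internal orders).
Complementary counting: 5040 − 1440 = 3600.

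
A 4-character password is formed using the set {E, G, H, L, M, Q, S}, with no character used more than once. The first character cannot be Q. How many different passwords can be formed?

The first character has 7−1 = 6 choices (anything except Q).
The remaining 3 characters are filled from the other 6 symbols without repetition: 6 × 5 × 4 = 120.
Total: 6 × 120 = 720.

720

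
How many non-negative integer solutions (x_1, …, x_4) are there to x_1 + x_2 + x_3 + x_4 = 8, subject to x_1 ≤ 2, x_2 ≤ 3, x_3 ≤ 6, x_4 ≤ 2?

32

Without the upper bounds there are C(11,3) = 165 ways to split 8 among 4 variables.
Subtract solutions that violate a single cap (substitute x_i' = x_i − (cap_i+1)): x_1 ≥ 3 gives C(8,3) = 56; x_2 ≥ 4 gives C(7,3) = 35; x_3 ≥ 7 gives C(4,3) = 4; x_4 ≥ 3 gives C(8,3) = 56. Together 151.
Add back pairs where two caps are both exceeded: 4 + 0 + 10 + 0 + 4 + 0 = 18.
By inclusion–exclusion the count is 165 − 151 + 18 = 32.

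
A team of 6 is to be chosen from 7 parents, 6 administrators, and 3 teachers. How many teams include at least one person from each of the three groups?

Total 6-person selections from all 16: C(16,6) = 8008.
Subtract selections that omit an entire group: no parents → C(9,6) = 84; no administrators → C(10,6) = 210; no teachers → C(13,6) = 1716.
Add back selections omitting two groups (i.e. drawn from a single group): C(7,6) + C(6,6) + C(3,6) = 8.
By inclusion–exclusion: 8008 − 2010 + 8 = 6006.

6006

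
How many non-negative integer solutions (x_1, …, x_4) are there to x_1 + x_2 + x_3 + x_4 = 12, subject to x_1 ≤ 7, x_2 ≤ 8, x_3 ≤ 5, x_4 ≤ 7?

281

Ignoring the caps, the number of non-negative solutions to x_1+…+x_4 = 12 is C(15,3) = 455.
Subtract solutions that violate a single cap (substitute x_i' = x_i − (cap_i+1)): x_1 ≥ 8 gives C(7,3) = 35; x_2 ≥ 9 gives C(6,3) = 20; x_3 ≥ 6 gives C(9,3) = 84; x_4 ≥ 8 gives C(7,3) = 35. Together 174.
No two caps can be exceeded simultaneously, so the pair terms are all 0.
By inclusion–exclusion the count is 455 − 174 + 0 = 281.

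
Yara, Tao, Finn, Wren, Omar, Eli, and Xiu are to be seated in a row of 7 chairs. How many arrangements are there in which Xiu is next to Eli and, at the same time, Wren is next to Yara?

Treat {Xiu,Eli} as one block (2 orders) and {Wren,Yara} as another (2 orders).
That leaves 5 units to arrange: 2 × 2 × 5! = 4 × 120 = 480.

480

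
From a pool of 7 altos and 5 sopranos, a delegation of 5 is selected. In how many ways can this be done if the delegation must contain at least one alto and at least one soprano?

With no constraint there are C(12,5) = 792 possible selections.
Selections missing a whole group: no altos → C(5,5) = 1; no sopranos → C(7,5) = 21.
Both groups omitted at once is impossible, so 792 − 22 = 770.

770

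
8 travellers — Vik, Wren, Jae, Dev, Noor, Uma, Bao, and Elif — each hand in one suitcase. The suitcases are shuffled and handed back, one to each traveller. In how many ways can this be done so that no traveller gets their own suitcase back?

14833

Let Aᵢ be the assignments in which traveller i gets their own suitcase. We want the size of the complement of A₁∪…∪A_8.
By inclusion–exclusion this is Σ_{j=0}^{8} (−1)^j C(8,j)·(8−j)!.
Computing: 40320 − 40320 + 20160 − 6720 + 1680 − 336 + 56 − 8 + 1 = 14833.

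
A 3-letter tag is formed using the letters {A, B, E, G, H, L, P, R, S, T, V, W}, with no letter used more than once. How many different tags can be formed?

With no repetition, fill the 3 letters in order: 12 choices, then 11, down to 10.
12 × 11 × 10 = 1320.

1320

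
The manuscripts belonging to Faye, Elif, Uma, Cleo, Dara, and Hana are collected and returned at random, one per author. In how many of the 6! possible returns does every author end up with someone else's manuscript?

265

Let Aᵢ be the assignments in which author i gets their own manuscript. We want the size of the complement of A₁∪…∪A_6.
By inclusion–exclusion this is Σ_{j=0}^{6} (−1)^j C(6,j)·(6−j)!.
Computing: 720 − 720 + 360 − 120 + 30 − 6 + 1 = 265.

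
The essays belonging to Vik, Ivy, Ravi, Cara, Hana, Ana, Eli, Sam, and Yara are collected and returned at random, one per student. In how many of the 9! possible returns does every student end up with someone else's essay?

Let Aᵢ be the assignments in which student i gets their own essay. We want the size of the complement of A₁∪…∪A_9.
By inclusion–exclusion this is Σ_{j=0}^{9} (−1)^j C(9,j)·(9−j)!.
Computing: 362880 − 362880 + 181440 − 60480 + 15120 − 3024 + 504 − 72 + 9 − 1 = 133496.

133496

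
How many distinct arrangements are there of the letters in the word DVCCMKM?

DVCCMKM has 7 letters with C appearing twice and M appearing twice.
The number of distinct arrangements is 7!/(2!·2!) = 5040/4 = 1260.

1260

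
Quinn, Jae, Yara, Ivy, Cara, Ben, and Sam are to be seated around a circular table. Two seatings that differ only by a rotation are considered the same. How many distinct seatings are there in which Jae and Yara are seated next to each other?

Glue Jae and Yara into a block (2 internal orders). Seating 6 units around a circle gives (5)! arrangements.
So 2 × (5)! = 2 × 120 = 240.

240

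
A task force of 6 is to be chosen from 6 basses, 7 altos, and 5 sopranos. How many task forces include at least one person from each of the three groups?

Total 6-person selections from all 18: C(18,6) = 18564.
Subtract selections that omit an entire group: no basses → C(12,6) = 924; no altos → C(11,6) = 462; no sopranos → C(13,6) = 1716.
Add back selections omitting two groups (i.e. drawn from a single group): C(6,6) + C(7,6) + C(5,6) = 8.
By inclusion–exclusion: 18564 − 3102 + 8 = 15470.

15470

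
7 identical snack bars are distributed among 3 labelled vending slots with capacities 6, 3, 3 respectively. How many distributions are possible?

15

By stars and bars, unrestricted non-negative solutions to x_1+…+x_3 = 7 number C(7+2,2) = 36.
Subtract solutions that violate a single cap (substitute x_i' = x_i − (cap_i+1)): x_1 ≥ 7 gives C(2,2) = 1; x_2 ≥ 4 gives C(5,2) = 10; x_3 ≥ 4 gives C(5,2) = 10. Together 21.
No two caps can be exceeded simultaneously, so the pair terms are all 0.
By inclusion–exclusion the count is 36 − 21 + 0 = 15.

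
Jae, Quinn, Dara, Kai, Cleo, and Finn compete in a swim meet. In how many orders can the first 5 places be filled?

720

There are 6 choices for 1st place, 5 for 2nd, and so on down to 2 for position 5.
That gives 6 × 5 × 4 × 3 × 2 = 720.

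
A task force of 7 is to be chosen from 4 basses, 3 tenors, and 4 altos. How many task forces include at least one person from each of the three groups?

Unrestricted: C(11,7) = 330 ways to pick any 7 of the 11.
Selections missing a whole group: no basses → C(7,7) = 1; no tenors → C(8,7) = 8; no altos → C(7,7) = 1.
Add back selections omitting two groups (i.e. drawn from a single group): C(4,7) + C(3,7) + C(4,7) = 0.
By inclusion–exclusion: 330 − 10 + 0 = 320.

320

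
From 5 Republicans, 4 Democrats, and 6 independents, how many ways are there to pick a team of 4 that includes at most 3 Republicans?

1360

Split by how many Republicans are chosen (0 through 3).
Sum: C(5,0)·C(10,4) + C(5,1)·C(10,3) + C(5,2)·C(10,2) + C(5,3)·C(10,1) = 210 + 600 + 450 + 100 = 1360.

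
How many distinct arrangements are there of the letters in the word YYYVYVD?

Letter multiplicities in YYYVYVD: D×1, V×2, Y×4.
The number of distinct arrangements is 7!/(4!·2!) = 5040/48 = 105.

105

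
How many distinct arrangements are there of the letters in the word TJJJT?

TJJJT has 5 letters with J appearing 3 times and T appearing twice.
So there are 5! / (3!·2!) = 10 distinguishable arrangements.

10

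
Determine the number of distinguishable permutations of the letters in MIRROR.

Letter multiplicities in MIRROR: I×1, M×1, O×1, R×3.
So there are 6! / (3!) = 120 distinguishable arrangements.

120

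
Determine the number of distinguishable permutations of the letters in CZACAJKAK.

The 9 letters of CZACAJKAK have repeats: A appearing 3 times, C appearing twice, and K appearing twice.
The number of distinct arrangements is 9!/(3!·2!·2!) = 362880/24 = 15120.

15120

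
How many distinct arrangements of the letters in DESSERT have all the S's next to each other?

360

Treat the 2 copies of S as a single block. The multiset to arrange is then {SS, D, E, E, R, T}, 6 items in all.
That gives (6)!/(2!) = 360 arrangements.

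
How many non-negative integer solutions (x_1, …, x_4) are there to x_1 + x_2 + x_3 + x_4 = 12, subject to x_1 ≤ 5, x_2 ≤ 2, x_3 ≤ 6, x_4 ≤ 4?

45

Ignoring the caps, the number of non-negative solutions to x_1+…+x_4 = 12 is C(15,3) = 455.
Subtract solutions that violate a single cap (substitute x_i' = x_i − (cap_i+1)): x_1 ≥ 6 gives C(9,3) = 84; x_2 ≥ 3 gives C(12,3) = 220; x_3 ≥ 7 gives C(8,3) = 56; x_4 ≥ 5 gives C(10,3) = 120. Together 480.
Add back pairs where two caps are both exceeded: 20 + 0 + 4 + 10 + 35 + 1 = 70.
By inclusion–exclusion the count is 455 − 480 + 70 = 45.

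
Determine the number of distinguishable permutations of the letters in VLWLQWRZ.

Letter multiplicities in VLWLQWRZ: L×2, Q×1, R×1, V×1, W×2, Z×1.
So there are 8! / (2!·2!) = 10080 distinguishable arrangements.

10080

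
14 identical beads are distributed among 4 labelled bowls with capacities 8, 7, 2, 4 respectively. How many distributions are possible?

75

Ignoring the caps, the number of non-negative solutions to x_1+…+x_4 = 14 is C(17,3) = 680.
Subtract solutions that violate a single cap (substitute x_i' = x_i − (cap_i+1)): x_1 ≥ 9 gives C(8,3) = 56; x_2 ≥ 8 gives C(9,3) = 84; x_3 ≥ 3 gives C(14,3) = 364; x_4 ≥ 5 gives C(12,3) = 220. Together 724.
Add back pairs where two caps are both exceeded: 0 + 10 + 1 + 20 + 4 + 84 = 119.
By inclusion–exclusion the count is 680 − 724 + 119 = 75.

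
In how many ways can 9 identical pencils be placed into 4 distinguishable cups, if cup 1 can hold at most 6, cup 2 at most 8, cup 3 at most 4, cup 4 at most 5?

Ignoring the caps, the number of non-negative solutions to x_1+…+x_4 = 9 is C(12,3) = 220.
Subtract solutions that violate a single cap (substitute x_i' = x_i − (cap_i+1)): x_1 ≥ 7 gives C(5,3) = 10; x_2 ≥ 9 gives C(3,3) = 1; x_3 ≥ 5 gives C(7,3) = 35; x_4 ≥ 6 gives C(6,3) = 20. Together 66.
No two caps can be exceeded simultaneously, so the pair terms are all 0.
By inclusion–exclusion the count is 220 − 66 + 0 = 154.

154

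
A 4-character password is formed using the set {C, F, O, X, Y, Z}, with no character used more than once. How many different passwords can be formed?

360

With no repetition, fill the 4 characters in order: 6 choices, then 5, down to 3.
That product is 6 × 5 × 4 × 3 = 360.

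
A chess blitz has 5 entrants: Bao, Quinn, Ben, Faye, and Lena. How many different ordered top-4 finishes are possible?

This is an ordered selection of 4 from 5: P(5,4).
That gives 5 × 4 × 3 × 2 = 120.

120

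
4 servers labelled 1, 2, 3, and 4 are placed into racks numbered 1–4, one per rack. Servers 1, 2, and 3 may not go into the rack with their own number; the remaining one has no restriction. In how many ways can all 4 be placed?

11

Let Aᵢ (for i ∈ {1, 2, 3}) be the placements that put server i in its forbidden rack. Any j of these fix j positions, leaving (4−j)! ways to fill the rest, and there are C(3,j) ways to pick which j.
By inclusion–exclusion, the number of valid placements is Σ_{j=0}^{3} (−1)^j C(3,j)·(4−j)!.
Computing: 24 − 18 + 6 − 1 = 11.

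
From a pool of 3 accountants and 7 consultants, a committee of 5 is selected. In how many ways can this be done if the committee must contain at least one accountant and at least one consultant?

231

Unrestricted: C(10,5) = 252 ways to pick any 5 of the 10.
Subtract selections that omit an entire group: no accountants → C(7,5) = 21; no consultants → C(3,5) = 0.
Both groups omitted at once is impossible, so 252 − 21 = 231.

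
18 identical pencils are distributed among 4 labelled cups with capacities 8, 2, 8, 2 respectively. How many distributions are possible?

Ignoring the caps, the number of non-negative solutions to x_1+…+x_4 = 18 is C(21,3) = 1330.
Subtract solutions that violate a single cap (substitute x_i' = x_i − (cap_i+1)): x_1 ≥ 9 gives C(12,3) = 220; x_2 ≥ 3 gives C(18,3) = 816; x_3 ≥ 9 gives C(12,3) = 220; x_4 ≥ 3 gives C(18,3) = 816. Together 2072.
Add back pairs where two caps are both exceeded: 84 + 1 + 84 + 84 + 455 + 84 = 792.
Subtract triples: 0 + 20 + 0 + 20 = 40.
By inclusion–exclusion the count is 1330 − 2072 + 792 − 40 = 10.

10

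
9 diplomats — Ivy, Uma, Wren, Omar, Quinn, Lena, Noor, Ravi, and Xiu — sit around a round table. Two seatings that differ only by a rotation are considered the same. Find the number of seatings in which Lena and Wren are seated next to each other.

10080

Glue Lena and Wren into a block (2 internal orders). Seating 8 units around a circle gives (7)! arrangements.
So 2 × (7)! = 2 × 5040 = 10080.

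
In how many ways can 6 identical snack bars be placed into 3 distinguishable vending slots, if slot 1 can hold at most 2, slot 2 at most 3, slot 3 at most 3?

6

Without the upper bounds there are C(8,2) = 28 ways to split 6 among 3 vending slots.
Subtract solutions that violate a single cap (substitute x_i' = x_i − (cap_i+1)): x_1 ≥ 3 gives C(5,2) = 10; x_2 ≥ 4 gives C(4,2) = 6; x_3 ≥ 4 gives C(4,2) = 6. Together 22.
No two caps can be exceeded simultaneously, so the pair terms are all 0.
By inclusion–exclusion the count is 28 − 22 + 0 = 6.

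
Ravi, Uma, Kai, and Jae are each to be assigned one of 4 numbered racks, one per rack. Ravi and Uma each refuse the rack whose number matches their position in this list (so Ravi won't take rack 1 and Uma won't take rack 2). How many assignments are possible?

14

Let Aᵢ (for i ∈ {1, 2}) be the placements that put person i in their forbidden rack. Any j of these fix j positions, leaving (4−j)! ways to fill the rest, and there are C(2,j) ways to pick which j.
By inclusion–exclusion, the number of valid placements is Σ_{j=0}^{2} (−1)^j C(2,j)·(4−j)!.
Computing: 24 − 12 + 2 = 14.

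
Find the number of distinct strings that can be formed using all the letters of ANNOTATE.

5040

Letter multiplicities in ANNOTATE: A×2, E×1, N×2, O×1, T×2.
The number of distinct arrangements is 8!/(2!·2!·2!) = 40320/8 = 5040.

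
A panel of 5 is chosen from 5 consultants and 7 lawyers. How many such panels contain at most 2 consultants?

546

Split by how many consultants are chosen (0 through 2).
Sum: C(5,0)·C(7,5) + C(5,1)·C(7,4) + C(5,2)·C(7,3) = 21 + 175 + 350 = 546.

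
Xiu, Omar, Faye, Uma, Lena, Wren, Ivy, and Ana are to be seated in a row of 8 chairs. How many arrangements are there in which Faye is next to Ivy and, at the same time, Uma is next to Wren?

Treat {Faye,Ivy} as one block (2 orders) and {Uma,Wren} as another (2 orders).
That leaves 6 units to arrange: 2 × 2 × 6! = 4 × 720 = 2880.

2880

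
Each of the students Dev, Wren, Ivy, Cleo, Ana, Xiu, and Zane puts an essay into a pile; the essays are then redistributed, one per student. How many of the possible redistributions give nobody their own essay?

1854

Let Aᵢ be the assignments in which student i gets their own essay. We want the size of the complement of A₁∪…∪A_7.
By inclusion–exclusion this is Σ_{j=0}^{7} (−1)^j C(7,j)·(7−j)!.
Computing: 5040 − 5040 + 2520 − 840 + 210 − 42 + 7 − 1 = 1854.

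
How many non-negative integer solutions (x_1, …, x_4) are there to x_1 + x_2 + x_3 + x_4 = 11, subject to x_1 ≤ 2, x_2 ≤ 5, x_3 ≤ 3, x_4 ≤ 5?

Without the upper bounds there are C(14,3) = 364 ways to split 11 among 4 variables.
Subtract solutions that violate a single cap (substitute x_i' = x_i − (cap_i+1)): x_1 ≥ 3 gives C(11,3) = 165; x_2 ≥ 6 gives C(8,3) = 56; x_3 ≥ 4 gives C(10,3) = 120; x_4 ≥ 6 gives C(8,3) = 56. Together 397.
Add back pairs where two caps are both exceeded: 10 + 35 + 10 + 4 + 0 + 4 = 63.
By inclusion–exclusion the count is 364 − 397 + 63 = 30.

30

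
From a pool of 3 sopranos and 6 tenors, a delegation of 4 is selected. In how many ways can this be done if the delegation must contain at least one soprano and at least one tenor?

With no constraint there are C(9,4) = 126 possible selections.
Subtract selections that omit an entire group: no sopranos → C(6,4) = 15; no tenors → C(3,4) = 0.
Both groups omitted at once is impossible, so 126 − 15 = 111.

111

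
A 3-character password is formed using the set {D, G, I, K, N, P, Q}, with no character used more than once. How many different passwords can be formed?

210

This is a permutation of 3 out of 7: P(7,3) = 7!/4!.
That product is 7 × 6 × 5 = 210.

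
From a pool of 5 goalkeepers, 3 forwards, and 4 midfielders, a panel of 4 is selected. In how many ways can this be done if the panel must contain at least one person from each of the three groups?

270

Unrestricted: C(12,4) = 495 ways to pick any 4 of the 12.
Selections missing a whole group: no goalkeepers → C(7,4) = 35; no forwards → C(9,4) = 126; no midfielders → C(8,4) = 70.
Add back selections omitting two groups (i.e. drawn from a single group): C(5,4) + C(3,4) + C(4,4) = 6.
By inclusion–exclusion: 495 − 231 + 6 = 270.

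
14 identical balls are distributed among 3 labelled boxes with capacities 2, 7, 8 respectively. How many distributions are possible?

Without the upper bounds there are C(16,2) = 120 ways to split 14 among 3 boxes.
Subtract solutions that violate a single cap (substitute x_i' = x_i − (cap_i+1)): x_1 ≥ 3 gives C(13,2) = 78; x_2 ≥ 8 gives C(8,2) = 28; x_3 ≥ 9 gives C(7,2) = 21. Together 127.
Add back pairs where two caps are both exceeded: 10 + 6 + 0 = 16.
By inclusion–exclusion the count is 120 − 127 + 16 = 9.

9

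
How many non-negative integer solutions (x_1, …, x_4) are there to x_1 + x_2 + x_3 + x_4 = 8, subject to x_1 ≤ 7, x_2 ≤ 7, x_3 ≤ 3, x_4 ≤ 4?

108

By stars and bars, unrestricted non-negative solutions to x_1+…+x_4 = 8 number C(8+3,3) = 165.
Subtract solutions that violate a single cap (substitute x_i' = x_i − (cap_i+1)): x_1 ≥ 8 gives C(3,3) = 1; x_2 ≥ 8 gives C(3,3) = 1; x_3 ≥ 4 gives C(7,3) = 35; x_4 ≥ 5 gives C(6,3) = 20. Together 57.
No two caps can be exceeded simultaneously, so the pair terms are all 0.
By inclusion–exclusion the count is 165 − 57 + 0 = 108.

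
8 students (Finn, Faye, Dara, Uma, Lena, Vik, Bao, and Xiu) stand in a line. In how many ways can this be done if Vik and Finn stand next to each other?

10080

Treat {Vik, Finn} as a single unit. There are 7 units to order, and the pair itself can be ordered 2 ways.
So the count is 2·(7)! = 10080.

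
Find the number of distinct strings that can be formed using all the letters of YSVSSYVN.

1680

Letter multiplicities in YSVSSYVN: N×1, S×3, V×2, Y×2.
So there are 8! / (3!·2!·2!) = 1680 distinguishable arrangements.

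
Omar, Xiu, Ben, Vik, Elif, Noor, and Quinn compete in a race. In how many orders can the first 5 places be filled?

2520

This is an ordered selection of 5 from 7: P(7,5).
That gives 7 × 6 × 5 × 4 × 3 = 2520.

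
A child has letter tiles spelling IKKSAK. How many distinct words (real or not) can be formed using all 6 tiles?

120

The 6 letters of IKKSAK have repeats: K appearing 3 times.
So there are 6! / (3!) = 120 distinguishable arrangements.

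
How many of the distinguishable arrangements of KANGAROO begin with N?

1260

Fix N in the first position and arrange the remaining 7 letters.
Those 7 letters have A appearing twice and O appearing twice, giving (7)!/(2!·2!) = 1260.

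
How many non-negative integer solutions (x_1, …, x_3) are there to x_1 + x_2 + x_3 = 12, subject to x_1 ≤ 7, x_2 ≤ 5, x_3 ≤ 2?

6

By stars and bars, unrestricted non-negative solutions to x_1+…+x_3 = 12 number C(12+2,2) = 91.
Subtract solutions that violate a single cap (substitute x_i' = x_i − (cap_i+1)): x_1 ≥ 8 gives C(6,2) = 15; x_2 ≥ 6 gives C(8,2) = 28; x_3 ≥ 3 gives C(11,2) = 55. Together 98.
Add back pairs where two caps are both exceeded: 0 + 3 + 10 = 13.
By inclusion–exclusion the count is 91 − 98 + 13 = 6.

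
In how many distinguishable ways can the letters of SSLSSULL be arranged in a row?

280

SSLSSULL has 8 letters with L appearing 3 times and S appearing 4 times.
The number of distinct arrangements is 8!/(4!·3!) = 40320/144 = 280.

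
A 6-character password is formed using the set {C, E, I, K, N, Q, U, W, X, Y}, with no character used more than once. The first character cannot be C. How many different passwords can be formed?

The first character has 10−1 = 9 choices (anything except C).
The remaining 5 characters are filled from the other 9 symbols without repetition: 9 × 8 × 7 × 6 × 5 = 15120.
Total: 9 × 15120 = 136080.

136080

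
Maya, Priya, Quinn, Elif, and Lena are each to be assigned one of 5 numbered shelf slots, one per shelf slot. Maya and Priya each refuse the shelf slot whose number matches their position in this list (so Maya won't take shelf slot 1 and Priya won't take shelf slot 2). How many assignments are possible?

78

Let Aᵢ (for i ∈ {1, 2}) be the placements that put person i in their forbidden shelf slot. Any j of these fix j positions, leaving (5−j)! ways to fill the rest, and there are C(2,j) ways to pick which j.
By inclusion–exclusion, the number of valid placements is Σ_{j=0}^{2} (−1)^j C(2,j)·(5−j)!.
Computing: 120 − 48 + 6 = 78.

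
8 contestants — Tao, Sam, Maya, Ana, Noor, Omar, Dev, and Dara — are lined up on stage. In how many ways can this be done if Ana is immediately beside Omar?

10080

Glue Ana and Omar into one block (2 internal orders), leaving 7 units to arrange in a row.
So the count is 2·(7)! = 10080.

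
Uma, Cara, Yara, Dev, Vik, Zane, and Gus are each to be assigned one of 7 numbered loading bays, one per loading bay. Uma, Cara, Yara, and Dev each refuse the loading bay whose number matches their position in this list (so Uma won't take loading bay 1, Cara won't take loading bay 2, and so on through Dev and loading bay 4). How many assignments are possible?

Let Aᵢ (for 1 ≤ i ≤ 4) be the placements that put person i in their forbidden loading bay. Any j of these fix j positions, leaving (7−j)! ways to fill the rest, and there are C(4,j) ways to pick which j.
By inclusion–exclusion, the number of valid placements is Σ_{j=0}^{4} (−1)^j C(4,j)·(7−j)!.
Computing: 5040 − 2880 + 720 − 96 + 6 = 2790.

2790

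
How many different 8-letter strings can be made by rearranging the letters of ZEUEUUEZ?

The 8 letters of ZEUEUUEZ have repeats: E appearing 3 times, U appearing 3 times, and Z appearing twice.
So there are 8! / (3!·3!·2!) = 560 distinguishable arrangements.

560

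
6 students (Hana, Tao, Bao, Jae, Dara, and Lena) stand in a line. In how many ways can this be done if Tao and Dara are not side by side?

There are 6! = 720 arrangements in all. If Tao and Dara are adjacent, merging them into one block gives 2·(5)! = 240 arrangements.
Complementary counting: 720 − 240 = 480.

480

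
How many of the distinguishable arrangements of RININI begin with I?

30

With the first slot taken by I, it remains to arrange the other 5 letters (RNINI).
Those 5 letters have I appearing twice and N appearing twice, giving (5)!/(2!·2!) = 30.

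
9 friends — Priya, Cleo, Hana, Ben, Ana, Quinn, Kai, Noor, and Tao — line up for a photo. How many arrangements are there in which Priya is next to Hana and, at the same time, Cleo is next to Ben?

20160

Treat {Priya,Hana} as one block (2 orders) and {Cleo,Ben} as another (2 orders).
That leaves 7 units to arrange: 2 × 2 × 7! = 4 × 5040 = 20160.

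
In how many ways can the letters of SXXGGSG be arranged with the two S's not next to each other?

There are 7!/(3!·2!·2!) = 210 arrangements of SXXGGSG in total.
If the two S's are adjacent, glue them into one block, leaving 6 items to arrange: (6)!/(3!·2!) = 60 ways.
Subtracting, 210 − 60 = 150 arrangements keep the S's apart.

150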